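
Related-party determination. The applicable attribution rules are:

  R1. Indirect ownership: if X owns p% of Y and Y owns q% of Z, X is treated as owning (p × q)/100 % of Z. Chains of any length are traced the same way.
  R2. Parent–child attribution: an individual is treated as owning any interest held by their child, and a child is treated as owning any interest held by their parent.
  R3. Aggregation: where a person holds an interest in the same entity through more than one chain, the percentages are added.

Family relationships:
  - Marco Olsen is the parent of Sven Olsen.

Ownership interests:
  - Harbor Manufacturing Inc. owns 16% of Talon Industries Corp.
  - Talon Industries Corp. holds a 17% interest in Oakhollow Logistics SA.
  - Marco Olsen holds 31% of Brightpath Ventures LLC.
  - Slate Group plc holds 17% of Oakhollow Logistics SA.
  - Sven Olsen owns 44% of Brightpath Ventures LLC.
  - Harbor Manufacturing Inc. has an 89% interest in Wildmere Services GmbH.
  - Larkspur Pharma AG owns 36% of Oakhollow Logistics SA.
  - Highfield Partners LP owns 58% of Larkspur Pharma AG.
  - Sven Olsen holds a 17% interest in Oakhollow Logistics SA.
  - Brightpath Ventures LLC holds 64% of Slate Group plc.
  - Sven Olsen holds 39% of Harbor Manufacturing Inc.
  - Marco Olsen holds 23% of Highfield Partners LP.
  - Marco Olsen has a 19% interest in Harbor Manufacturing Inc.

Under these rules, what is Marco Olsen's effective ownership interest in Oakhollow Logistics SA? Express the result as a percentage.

By parent–child attribution (R2), Marco Olsen is treated as also owning Sven Olsen's interest in Harbor Manufacturing Inc, giving 19% + 39% = 58%.
By parent–child attribution (R2), Marco Olsen is treated as also owning Sven Olsen's interest in Brightpath Ventures LLC, giving 31% + 44% = 75%.
By parent–child attribution (R2), Marco Olsen is treated as owning Sven Olsen's 17% interest in Oakhollow Logistics SA.
Chain via Harbor Manufacturing Inc. → Talon Industries Corp. (R1): 58% × 16% × 17% = 1.5776% of Oakhollow Logistics SA.
Chain via Brightpath Ventures LLC → Slate Group plc (R1): 75% × 64% × 17% = 8.16% of Oakhollow Logistics SA.
Chain via Highfield Partners LP → Larkspur Pharma AG (R1): 23% × 58% × 36% = 4.8024% of Oakhollow Logistics SA.
Direct interest in Oakhollow Logistics SA: 17%.
Aggregating (R3): 1.5776% + 8.16% + 4.8024% + 17% = 31.54%.

31.54%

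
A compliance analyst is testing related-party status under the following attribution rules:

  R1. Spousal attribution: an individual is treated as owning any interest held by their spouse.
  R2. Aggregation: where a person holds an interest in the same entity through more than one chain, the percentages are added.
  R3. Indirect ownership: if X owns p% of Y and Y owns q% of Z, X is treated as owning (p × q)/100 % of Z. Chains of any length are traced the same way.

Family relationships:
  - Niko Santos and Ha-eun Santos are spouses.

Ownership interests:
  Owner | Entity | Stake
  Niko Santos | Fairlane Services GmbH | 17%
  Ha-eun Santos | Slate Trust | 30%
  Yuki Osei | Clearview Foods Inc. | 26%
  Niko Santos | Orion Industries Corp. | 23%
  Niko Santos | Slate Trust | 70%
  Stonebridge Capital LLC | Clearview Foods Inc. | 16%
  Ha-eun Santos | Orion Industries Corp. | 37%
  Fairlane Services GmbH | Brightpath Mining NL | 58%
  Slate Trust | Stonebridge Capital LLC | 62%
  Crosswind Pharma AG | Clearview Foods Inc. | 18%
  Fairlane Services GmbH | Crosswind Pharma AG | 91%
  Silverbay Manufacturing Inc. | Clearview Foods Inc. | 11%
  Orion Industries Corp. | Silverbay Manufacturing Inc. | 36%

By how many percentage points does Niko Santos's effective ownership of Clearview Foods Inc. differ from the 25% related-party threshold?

9.9194

By spousal attribution (R1), Niko Santos is treated as also owning Ha-eun Santos's interest in Orion Industries Corp, giving 23% + 37% = 60%.
By spousal attribution (R1), Niko Santos is treated as also owning Ha-eun Santos's interest in Slate Trust, giving 70% + 30% = 100%.
Chain via Orion Industries Corp. → Silverbay Manufacturing Inc. (R3): 60% × 36% × 11% = 2.376% of Clearview Foods Inc.
Chain via Slate Trust → Stonebridge Capital LLC (R3): 100% × 62% × 16% = 9.92% of Clearview Foods Inc.
Chain via Fairlane Services GmbH → Crosswind Pharma AG (R3): 17% × 91% × 18% = 2.7846% of Clearview Foods Inc.
Aggregating (R2): 2.376% + 9.92% + 2.7846% = 15.0806%.
15.0806% falls short of the 25% threshold by 9.9194 percentage points.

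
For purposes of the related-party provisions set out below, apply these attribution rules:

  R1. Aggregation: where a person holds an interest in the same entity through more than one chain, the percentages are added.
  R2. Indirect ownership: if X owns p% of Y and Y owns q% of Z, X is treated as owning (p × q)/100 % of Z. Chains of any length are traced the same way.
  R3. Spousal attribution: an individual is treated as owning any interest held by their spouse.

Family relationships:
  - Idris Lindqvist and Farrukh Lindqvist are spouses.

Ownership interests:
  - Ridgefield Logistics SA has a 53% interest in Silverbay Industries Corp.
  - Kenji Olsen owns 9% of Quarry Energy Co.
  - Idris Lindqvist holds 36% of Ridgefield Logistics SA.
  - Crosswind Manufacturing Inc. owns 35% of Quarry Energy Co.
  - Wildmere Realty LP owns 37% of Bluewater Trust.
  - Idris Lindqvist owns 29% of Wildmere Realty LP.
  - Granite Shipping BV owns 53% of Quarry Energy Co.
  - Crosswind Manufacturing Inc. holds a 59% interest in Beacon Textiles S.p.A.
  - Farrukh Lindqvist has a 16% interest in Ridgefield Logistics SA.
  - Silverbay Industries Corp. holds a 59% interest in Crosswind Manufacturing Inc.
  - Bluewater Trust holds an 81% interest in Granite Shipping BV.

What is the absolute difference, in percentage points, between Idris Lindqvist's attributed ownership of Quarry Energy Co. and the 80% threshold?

69.702471

By spousal attribution (R3), Idris Lindqvist is treated as also owning Farrukh Lindqvist's interest in Ridgefield Logistics SA, giving 36% + 16% = 52%.
Chain via Wildmere Realty LP → Bluewater Trust → Granite Shipping BV (R2): 29% × 37% × 81% × 53% = 4.606389% of Quarry Energy Co.
Chain via Ridgefield Logistics SA → Silverbay Industries Corp. → Crosswind Manufacturing Inc. (R2): 52% × 53% × 59% × 35% = 5.69114% of Quarry Energy Co.
Aggregating (R1): 4.606389% + 5.69114% = 10.297529%.
10.297529% falls short of the 80% threshold by 69.702471 percentage points.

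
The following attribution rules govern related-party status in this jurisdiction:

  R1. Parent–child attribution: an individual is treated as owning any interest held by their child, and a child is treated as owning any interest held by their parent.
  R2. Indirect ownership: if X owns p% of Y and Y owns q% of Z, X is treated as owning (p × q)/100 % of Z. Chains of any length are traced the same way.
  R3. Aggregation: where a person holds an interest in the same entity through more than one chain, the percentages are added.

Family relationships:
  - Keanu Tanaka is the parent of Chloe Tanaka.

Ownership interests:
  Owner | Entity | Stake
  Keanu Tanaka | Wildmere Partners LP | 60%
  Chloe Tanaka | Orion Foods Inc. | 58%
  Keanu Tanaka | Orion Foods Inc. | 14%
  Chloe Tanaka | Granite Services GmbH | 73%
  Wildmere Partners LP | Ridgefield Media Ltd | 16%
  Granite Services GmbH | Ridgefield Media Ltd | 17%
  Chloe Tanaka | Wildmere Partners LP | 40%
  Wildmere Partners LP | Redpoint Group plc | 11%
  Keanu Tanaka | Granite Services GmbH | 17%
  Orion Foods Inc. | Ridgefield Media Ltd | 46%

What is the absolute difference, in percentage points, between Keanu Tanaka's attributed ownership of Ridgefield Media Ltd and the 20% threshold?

44.42

By parent–child attribution (R1), Keanu Tanaka is treated as also owning Chloe Tanaka's interest in Wildmere Partners LP, giving 60% + 40% = 100%.
By parent–child attribution (R1), Keanu Tanaka is treated as also owning Chloe Tanaka's interest in Orion Foods Inc, giving 14% + 58% = 72%.
By parent–child attribution (R1), Keanu Tanaka is treated as also owning Chloe Tanaka's interest in Granite Services GmbH, giving 17% + 73% = 90%.
Chain via Wildmere Partners LP (R2): 100% × 16% = 16% of Ridgefield Media Ltd.
Chain via Orion Foods Inc. (R2): 72% × 46% = 33.12% of Ridgefield Media Ltd.
Chain via Granite Services GmbH (R2): 90% × 17% = 15.3% of Ridgefield Media Ltd.
Aggregating (R3): 16% + 33.12% + 15.3% = 64.42%.
64.42% exceeds the 20% threshold by 44.42 percentage points.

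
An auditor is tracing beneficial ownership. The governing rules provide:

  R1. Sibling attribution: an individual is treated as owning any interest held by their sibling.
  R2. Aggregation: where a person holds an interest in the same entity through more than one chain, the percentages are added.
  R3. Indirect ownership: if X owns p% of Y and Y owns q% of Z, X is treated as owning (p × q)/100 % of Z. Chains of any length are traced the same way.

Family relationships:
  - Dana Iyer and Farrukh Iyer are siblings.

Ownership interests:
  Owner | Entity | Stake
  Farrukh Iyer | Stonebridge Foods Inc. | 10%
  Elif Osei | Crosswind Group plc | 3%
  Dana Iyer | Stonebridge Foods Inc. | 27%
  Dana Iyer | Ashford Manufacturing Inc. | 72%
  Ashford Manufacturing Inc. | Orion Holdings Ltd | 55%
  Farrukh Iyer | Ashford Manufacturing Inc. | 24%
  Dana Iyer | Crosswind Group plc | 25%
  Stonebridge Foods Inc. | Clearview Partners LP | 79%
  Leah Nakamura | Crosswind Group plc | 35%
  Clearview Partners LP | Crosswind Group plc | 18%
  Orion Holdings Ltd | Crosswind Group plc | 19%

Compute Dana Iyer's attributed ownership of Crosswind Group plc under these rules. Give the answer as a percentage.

40.2934%

By sibling attribution (R1), Dana Iyer is treated as also owning Farrukh Iyer's interest in Ashford Manufacturing Inc, giving 72% + 24% = 96%.
By sibling attribution (R1), Dana Iyer is treated as also owning Farrukh Iyer's interest in Stonebridge Foods Inc, giving 27% + 10% = 37%.
Chain via Ashford Manufacturing Inc. → Orion Holdings Ltd (R3): 96% × 55% × 19% = 10.032% of Crosswind Group plc.
Chain via Stonebridge Foods Inc. → Clearview Partners LP (R3): 37% × 79% × 18% = 5.2614% of Crosswind Group plc.
Direct interest in Crosswind Group plc: 25%.
Aggregating (R2): 10.032% + 5.2614% + 25% = 40.2934%.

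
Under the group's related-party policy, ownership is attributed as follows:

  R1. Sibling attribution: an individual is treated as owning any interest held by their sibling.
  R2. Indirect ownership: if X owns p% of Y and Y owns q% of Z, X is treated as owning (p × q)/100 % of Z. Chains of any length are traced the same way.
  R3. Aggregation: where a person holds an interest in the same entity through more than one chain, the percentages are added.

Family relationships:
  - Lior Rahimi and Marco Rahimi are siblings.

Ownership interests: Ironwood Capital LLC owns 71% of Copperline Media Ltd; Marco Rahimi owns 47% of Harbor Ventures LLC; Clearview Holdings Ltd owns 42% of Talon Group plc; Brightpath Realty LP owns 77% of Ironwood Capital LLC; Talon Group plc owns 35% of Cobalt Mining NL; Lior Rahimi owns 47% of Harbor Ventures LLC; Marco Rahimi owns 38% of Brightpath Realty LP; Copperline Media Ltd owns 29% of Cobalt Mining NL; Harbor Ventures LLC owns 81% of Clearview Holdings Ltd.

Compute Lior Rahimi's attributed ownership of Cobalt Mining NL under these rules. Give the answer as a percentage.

By sibling attribution (R1), Lior Rahimi is treated as also owning Marco Rahimi's interest in Harbor Ventures LLC, giving 47% + 47% = 94%.
By sibling attribution (R1), Lior Rahimi is treated as owning Marco Rahimi's 38% interest in Brightpath Realty LP.
Chain via Harbor Ventures LLC → Clearview Holdings Ltd → Talon Group plc (R2): 94% × 81% × 42% × 35% = 11.19258% of Cobalt Mining NL.
Chain via Brightpath Realty LP → Ironwood Capital LLC → Copperline Media Ltd (R2): 38% × 77% × 71% × 29% = 6.024634% of Cobalt Mining NL.
Aggregating (R3): 11.19258% + 6.024634% = 17.217214%.

17.217214%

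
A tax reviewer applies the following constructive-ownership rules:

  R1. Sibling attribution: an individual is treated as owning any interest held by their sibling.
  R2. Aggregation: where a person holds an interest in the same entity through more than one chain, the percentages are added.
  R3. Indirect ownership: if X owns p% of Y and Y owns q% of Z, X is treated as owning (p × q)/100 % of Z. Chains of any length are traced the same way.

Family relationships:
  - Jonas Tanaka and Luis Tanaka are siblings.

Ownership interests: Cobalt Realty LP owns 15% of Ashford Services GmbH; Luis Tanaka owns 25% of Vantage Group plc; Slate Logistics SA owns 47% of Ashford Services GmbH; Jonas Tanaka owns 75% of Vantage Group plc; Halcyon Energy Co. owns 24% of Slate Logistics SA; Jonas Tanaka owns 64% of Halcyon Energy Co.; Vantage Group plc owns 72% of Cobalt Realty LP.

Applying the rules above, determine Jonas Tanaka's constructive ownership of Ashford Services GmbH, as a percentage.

By sibling attribution (R1), Jonas Tanaka is treated as also owning Luis Tanaka's interest in Vantage Group plc, giving 75% + 25% = 100%.
Chain via Vantage Group plc → Cobalt Realty LP (R3): 100% × 72% × 15% = 10.8% of Ashford Services GmbH.
Chain via Halcyon Energy Co. → Slate Logistics SA (R3): 64% × 24% × 47% = 7.2192% of Ashford Services GmbH.
Aggregating (R2): 10.8% + 7.2192% = 18.0192%.

18.0192%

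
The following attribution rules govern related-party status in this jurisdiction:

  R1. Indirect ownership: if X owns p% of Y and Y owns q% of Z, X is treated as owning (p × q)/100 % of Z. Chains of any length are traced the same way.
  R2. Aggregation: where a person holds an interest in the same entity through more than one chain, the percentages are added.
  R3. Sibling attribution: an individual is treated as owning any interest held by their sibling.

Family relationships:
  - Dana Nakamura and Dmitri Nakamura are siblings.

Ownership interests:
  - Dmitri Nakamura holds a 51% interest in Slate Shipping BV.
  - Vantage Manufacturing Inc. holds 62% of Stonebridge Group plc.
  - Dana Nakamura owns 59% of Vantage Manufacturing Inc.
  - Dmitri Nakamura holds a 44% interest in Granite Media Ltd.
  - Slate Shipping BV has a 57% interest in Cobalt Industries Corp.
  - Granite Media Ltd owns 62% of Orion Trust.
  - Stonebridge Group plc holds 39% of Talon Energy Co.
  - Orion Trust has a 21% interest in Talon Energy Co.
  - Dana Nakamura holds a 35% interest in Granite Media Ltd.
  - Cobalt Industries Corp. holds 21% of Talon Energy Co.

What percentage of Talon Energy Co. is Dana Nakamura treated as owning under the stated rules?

By sibling attribution (R3), Dana Nakamura is treated as also owning Dmitri Nakamura's interest in Granite Media Ltd, giving 35% + 44% = 79%.
By sibling attribution (R3), Dana Nakamura is treated as owning Dmitri Nakamura's 51% interest in Slate Shipping BV.
Chain via Granite Media Ltd → Orion Trust (R1): 79% × 62% × 21% = 10.2858% of Talon Energy Co.
Chain via Vantage Manufacturing Inc. → Stonebridge Group plc (R1): 59% × 62% × 39% = 14.2662% of Talon Energy Co.
Chain via Slate Shipping BV → Cobalt Industries Corp. (R1): 51% × 57% × 21% = 6.1047% of Talon Energy Co.
Aggregating (R2): 10.2858% + 14.2662% + 6.1047% = 30.6567%.

30.6567%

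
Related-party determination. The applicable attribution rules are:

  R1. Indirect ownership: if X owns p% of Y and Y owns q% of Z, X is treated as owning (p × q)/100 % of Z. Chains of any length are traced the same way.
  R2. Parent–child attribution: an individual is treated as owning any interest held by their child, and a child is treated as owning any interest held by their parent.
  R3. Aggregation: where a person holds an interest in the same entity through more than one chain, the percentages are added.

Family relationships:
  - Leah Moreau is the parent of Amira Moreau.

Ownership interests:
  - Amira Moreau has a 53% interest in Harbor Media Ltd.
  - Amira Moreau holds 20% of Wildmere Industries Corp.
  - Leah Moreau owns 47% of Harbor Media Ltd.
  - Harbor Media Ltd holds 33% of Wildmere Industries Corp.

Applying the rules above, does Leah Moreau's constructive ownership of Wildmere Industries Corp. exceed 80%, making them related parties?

No

By parent–child attribution (R2), Leah Moreau is treated as also owning Amira Moreau's interest in Harbor Media Ltd, giving 47% + 53% = 100%.
By parent–child attribution (R2), Leah Moreau is treated as owning Amira Moreau's 20% interest in Wildmere Industries Corp.
Chain via Harbor Media Ltd (R1): 100% × 33% = 33% of Wildmere Industries Corp.
Direct interest in Wildmere Industries Corp: 20%.
Aggregating (R3): 33% + 20% = 53%.
53% does not exceed the 80% threshold, so Leah is not a related party to Wildmere Industries Corp.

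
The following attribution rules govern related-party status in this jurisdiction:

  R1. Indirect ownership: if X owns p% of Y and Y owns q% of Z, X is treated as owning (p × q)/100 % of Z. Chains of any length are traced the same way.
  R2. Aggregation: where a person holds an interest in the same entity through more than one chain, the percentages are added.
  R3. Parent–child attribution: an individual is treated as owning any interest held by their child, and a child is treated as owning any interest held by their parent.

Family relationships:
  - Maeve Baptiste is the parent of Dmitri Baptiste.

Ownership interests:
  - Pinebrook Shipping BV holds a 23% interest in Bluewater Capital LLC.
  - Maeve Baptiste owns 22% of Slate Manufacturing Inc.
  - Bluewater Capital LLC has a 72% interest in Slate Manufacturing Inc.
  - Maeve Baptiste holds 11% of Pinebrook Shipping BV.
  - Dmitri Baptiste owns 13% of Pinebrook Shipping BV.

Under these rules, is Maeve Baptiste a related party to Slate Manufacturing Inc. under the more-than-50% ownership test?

No

By parent–child attribution (R3), Maeve Baptiste is treated as also owning Dmitri Baptiste's interest in Pinebrook Shipping BV, giving 11% + 13% = 24%.
Chain via Pinebrook Shipping BV → Bluewater Capital LLC (R1): 24% × 23% × 72% = 3.9744% of Slate Manufacturing Inc.
Direct interest in Slate Manufacturing Inc: 22%.
Aggregating (R2): 3.9744% + 22% = 25.9744%.
25.9744% does not exceed the 50% threshold, so Maeve is not a related party to Slate Manufacturing Inc.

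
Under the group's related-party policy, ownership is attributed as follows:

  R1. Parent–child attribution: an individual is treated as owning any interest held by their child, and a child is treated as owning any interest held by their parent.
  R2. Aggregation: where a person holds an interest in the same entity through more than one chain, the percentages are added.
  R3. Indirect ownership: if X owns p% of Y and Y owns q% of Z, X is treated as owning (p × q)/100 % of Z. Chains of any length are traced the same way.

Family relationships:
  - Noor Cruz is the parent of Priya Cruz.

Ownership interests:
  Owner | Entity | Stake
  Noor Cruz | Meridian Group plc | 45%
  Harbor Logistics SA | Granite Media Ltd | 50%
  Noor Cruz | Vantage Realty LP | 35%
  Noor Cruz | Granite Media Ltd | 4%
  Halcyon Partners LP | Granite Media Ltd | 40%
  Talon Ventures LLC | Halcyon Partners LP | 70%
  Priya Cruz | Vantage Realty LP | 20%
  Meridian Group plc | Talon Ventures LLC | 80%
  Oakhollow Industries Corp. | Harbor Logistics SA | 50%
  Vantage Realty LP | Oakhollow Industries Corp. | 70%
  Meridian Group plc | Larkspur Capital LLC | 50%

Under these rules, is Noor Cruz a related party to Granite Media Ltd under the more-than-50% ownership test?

No

By parent–child attribution (R1), Noor Cruz is treated as also owning Priya Cruz's interest in Vantage Realty LP, giving 35% + 20% = 55%.
Chain via Meridian Group plc → Talon Ventures LLC → Halcyon Partners LP (R3): 45% × 80% × 70% × 40% = 10.08% of Granite Media Ltd.
Chain via Vantage Realty LP → Oakhollow Industries Corp. → Harbor Logistics SA (R3): 55% × 70% × 50% × 50% = 9.625% of Granite Media Ltd.
Direct interest in Granite Media Ltd: 4%.
Aggregating (R2): 10.08% + 9.625% + 4% = 23.705%.
23.705% does not exceed the 50% threshold, so Noor is not a related party to Granite Media Ltd.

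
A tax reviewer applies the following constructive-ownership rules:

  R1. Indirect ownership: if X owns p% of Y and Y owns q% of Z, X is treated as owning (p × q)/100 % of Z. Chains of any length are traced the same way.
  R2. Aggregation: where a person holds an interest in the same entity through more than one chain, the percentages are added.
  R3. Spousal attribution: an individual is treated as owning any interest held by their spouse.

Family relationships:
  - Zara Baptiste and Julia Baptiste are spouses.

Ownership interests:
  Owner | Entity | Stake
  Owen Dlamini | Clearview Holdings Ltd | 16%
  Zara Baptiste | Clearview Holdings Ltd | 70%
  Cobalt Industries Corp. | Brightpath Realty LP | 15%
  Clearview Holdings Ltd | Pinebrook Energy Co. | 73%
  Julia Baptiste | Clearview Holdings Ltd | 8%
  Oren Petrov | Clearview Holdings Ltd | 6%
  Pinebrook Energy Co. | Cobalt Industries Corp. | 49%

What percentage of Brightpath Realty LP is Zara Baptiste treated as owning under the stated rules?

4.18509%

By spousal attribution (R3), Zara Baptiste is treated as also owning Julia Baptiste's interest in Clearview Holdings Ltd, giving 70% + 8% = 78%.
Chain via Clearview Holdings Ltd → Pinebrook Energy Co. → Cobalt Industries Corp. (R1): 78% × 73% × 49% × 15% = 4.18509% of Brightpath Realty LP.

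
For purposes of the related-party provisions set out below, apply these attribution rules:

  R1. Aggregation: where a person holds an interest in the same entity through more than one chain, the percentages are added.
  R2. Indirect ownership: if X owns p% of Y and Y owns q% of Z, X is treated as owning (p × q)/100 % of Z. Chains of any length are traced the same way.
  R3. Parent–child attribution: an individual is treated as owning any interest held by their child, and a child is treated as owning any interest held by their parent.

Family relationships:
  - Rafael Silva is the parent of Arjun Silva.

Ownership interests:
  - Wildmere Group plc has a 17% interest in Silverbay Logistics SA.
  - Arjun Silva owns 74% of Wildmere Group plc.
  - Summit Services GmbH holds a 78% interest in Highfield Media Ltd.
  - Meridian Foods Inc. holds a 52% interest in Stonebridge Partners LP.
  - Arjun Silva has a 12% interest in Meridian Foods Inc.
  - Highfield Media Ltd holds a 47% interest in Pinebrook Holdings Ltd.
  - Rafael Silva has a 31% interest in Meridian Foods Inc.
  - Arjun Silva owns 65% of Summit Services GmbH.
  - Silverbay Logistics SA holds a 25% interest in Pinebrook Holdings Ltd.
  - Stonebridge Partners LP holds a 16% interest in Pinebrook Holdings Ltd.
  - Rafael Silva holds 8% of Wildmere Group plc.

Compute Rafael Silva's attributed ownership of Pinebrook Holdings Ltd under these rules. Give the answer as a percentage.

30.8916%

By parent–child attribution (R3), Rafael Silva is treated as also owning Arjun Silva's interest in Wildmere Group plc, giving 8% + 74% = 82%.
By parent–child attribution (R3), Rafael Silva is treated as also owning Arjun Silva's interest in Meridian Foods Inc, giving 31% + 12% = 43%.
By parent–child attribution (R3), Rafael Silva is treated as owning Arjun Silva's 65% interest in Summit Services GmbH.
Chain via Wildmere Group plc → Silverbay Logistics SA (R2): 82% × 17% × 25% = 3.485% of Pinebrook Holdings Ltd.
Chain via Meridian Foods Inc. → Stonebridge Partners LP (R2): 43% × 52% × 16% = 3.5776% of Pinebrook Holdings Ltd.
Chain via Summit Services GmbH → Highfield Media Ltd (R2): 65% × 78% × 47% = 23.829% of Pinebrook Holdings Ltd.
Aggregating (R1): 3.485% + 3.5776% + 23.829% = 30.8916%.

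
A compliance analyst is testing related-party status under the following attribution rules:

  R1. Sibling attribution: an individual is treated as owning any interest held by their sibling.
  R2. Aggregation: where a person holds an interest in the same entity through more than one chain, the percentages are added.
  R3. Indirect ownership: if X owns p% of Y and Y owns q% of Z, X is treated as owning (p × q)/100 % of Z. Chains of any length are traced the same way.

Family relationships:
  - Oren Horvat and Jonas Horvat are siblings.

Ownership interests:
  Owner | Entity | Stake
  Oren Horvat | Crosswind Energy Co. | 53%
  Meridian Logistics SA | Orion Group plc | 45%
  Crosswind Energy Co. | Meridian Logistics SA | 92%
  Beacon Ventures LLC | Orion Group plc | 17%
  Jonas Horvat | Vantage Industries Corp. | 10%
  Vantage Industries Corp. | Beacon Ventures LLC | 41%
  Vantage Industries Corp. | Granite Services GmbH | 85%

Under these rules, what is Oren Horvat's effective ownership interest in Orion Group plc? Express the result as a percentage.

22.639%

By sibling attribution (R1), Oren Horvat is treated as owning Jonas Horvat's 10% interest in Vantage Industries Corp.
Chain via Crosswind Energy Co. → Meridian Logistics SA (R3): 53% × 92% × 45% = 21.942% of Orion Group plc.
Chain via Vantage Industries Corp. → Beacon Ventures LLC (R3): 10% × 41% × 17% = 0.697% of Orion Group plc.
Aggregating (R2): 21.942% + 0.697% = 22.639%.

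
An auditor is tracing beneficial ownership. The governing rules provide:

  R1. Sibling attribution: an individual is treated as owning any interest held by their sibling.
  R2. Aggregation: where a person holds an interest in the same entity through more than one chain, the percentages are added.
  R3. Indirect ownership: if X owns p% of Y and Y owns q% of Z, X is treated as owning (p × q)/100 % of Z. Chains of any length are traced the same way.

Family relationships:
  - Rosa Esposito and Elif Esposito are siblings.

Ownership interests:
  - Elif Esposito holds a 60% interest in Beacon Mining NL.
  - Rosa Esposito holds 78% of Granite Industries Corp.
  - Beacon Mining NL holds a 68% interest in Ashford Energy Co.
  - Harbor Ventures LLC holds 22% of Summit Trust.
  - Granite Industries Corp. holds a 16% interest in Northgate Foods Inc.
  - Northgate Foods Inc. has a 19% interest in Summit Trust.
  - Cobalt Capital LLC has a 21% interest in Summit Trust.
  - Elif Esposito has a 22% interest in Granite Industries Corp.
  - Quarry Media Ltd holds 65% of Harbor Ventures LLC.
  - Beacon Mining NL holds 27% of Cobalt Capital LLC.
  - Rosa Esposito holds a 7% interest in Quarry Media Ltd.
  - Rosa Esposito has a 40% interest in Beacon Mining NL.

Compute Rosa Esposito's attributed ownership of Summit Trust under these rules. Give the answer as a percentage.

By sibling attribution (R1), Rosa Esposito is treated as also owning Elif Esposito's interest in Granite Industries Corp, giving 78% + 22% = 100%.
By sibling attribution (R1), Rosa Esposito is treated as also owning Elif Esposito's interest in Beacon Mining NL, giving 40% + 60% = 100%.
Chain via Quarry Media Ltd → Harbor Ventures LLC (R3): 7% × 65% × 22% = 1.001% of Summit Trust.
Chain via Granite Industries Corp. → Northgate Foods Inc. (R3): 100% × 16% × 19% = 3.04% of Summit Trust.
Chain via Beacon Mining NL → Cobalt Capital LLC (R3): 100% × 27% × 21% = 5.67% of Summit Trust.
Aggregating (R2): 1.001% + 3.04% + 5.67% = 9.711%.

9.711%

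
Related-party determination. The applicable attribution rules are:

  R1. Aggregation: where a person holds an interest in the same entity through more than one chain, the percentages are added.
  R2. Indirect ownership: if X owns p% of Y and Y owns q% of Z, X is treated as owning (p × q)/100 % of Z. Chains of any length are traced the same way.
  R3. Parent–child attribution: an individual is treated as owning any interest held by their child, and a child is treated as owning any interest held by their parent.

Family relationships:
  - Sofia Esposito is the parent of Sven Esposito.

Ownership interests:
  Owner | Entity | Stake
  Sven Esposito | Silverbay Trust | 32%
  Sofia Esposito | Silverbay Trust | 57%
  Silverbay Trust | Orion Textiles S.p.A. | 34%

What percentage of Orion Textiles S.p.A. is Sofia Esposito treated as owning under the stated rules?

30.26%

By parent–child attribution (R3), Sofia Esposito is treated as also owning Sven Esposito's interest in Silverbay Trust, giving 57% + 32% = 89%.
Chain via Silverbay Trust (R2): 89% × 34% = 30.26% of Orion Textiles S.p.A.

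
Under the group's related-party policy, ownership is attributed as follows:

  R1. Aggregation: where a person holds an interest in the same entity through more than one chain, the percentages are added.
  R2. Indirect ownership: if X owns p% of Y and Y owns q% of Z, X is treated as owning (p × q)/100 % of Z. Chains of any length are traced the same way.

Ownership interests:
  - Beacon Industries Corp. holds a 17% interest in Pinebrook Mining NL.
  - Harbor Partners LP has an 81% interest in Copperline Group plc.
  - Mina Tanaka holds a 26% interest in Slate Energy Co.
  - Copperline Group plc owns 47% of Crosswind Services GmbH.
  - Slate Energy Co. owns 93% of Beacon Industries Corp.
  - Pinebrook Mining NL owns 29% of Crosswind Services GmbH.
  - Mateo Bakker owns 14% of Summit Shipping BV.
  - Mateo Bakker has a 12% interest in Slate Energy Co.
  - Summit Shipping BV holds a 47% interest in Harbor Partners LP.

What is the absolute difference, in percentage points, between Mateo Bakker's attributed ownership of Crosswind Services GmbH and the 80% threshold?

Chain via Summit Shipping BV → Harbor Partners LP → Copperline Group plc (R2): 14% × 47% × 81% × 47% = 2.505006% of Crosswind Services GmbH.
Chain via Slate Energy Co. → Beacon Industries Corp. → Pinebrook Mining NL (R2): 12% × 93% × 17% × 29% = 0.550188% of Crosswind Services GmbH.
Aggregating (R1): 2.505006% + 0.550188% = 3.055194%.
3.055194% falls short of the 80% threshold by 76.944806 percentage points.

76.944806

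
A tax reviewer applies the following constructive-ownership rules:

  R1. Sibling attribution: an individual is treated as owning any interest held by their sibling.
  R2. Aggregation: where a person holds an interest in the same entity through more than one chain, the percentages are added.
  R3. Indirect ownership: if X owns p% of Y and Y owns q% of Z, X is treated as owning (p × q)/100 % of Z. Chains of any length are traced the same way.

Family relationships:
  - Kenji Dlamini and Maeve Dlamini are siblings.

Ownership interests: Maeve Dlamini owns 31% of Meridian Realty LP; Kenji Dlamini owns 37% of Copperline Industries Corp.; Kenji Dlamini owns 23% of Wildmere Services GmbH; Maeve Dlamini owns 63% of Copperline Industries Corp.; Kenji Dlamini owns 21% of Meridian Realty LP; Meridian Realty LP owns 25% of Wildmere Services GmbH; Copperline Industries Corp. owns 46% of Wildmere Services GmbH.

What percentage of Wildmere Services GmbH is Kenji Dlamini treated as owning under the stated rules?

By sibling attribution (R1), Kenji Dlamini is treated as also owning Maeve Dlamini's interest in Meridian Realty LP, giving 21% + 31% = 52%.
By sibling attribution (R1), Kenji Dlamini is treated as also owning Maeve Dlamini's interest in Copperline Industries Corp, giving 37% + 63% = 100%.
Chain via Meridian Realty LP (R3): 52% × 25% = 13% of Wildmere Services GmbH.
Chain via Copperline Industries Corp. (R3): 100% × 46% = 46% of Wildmere Services GmbH.
Direct interest in Wildmere Services GmbH: 23%.
Aggregating (R2): 13% + 46% + 23% = 82%.

82%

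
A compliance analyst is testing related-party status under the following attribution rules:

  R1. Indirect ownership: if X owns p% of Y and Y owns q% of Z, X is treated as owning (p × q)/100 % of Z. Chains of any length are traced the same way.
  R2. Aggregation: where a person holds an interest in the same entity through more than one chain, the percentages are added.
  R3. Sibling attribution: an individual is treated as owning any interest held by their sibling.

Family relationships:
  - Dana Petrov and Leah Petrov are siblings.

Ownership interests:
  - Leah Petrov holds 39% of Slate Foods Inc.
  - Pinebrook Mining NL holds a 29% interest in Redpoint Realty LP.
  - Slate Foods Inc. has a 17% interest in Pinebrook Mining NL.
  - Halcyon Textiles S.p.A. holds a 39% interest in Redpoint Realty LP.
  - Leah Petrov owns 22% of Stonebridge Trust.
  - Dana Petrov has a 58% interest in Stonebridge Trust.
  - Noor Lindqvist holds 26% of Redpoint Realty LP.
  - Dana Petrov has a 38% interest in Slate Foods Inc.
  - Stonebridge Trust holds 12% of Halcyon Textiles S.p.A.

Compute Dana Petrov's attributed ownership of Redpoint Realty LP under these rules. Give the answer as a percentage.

By sibling attribution (R3), Dana Petrov is treated as also owning Leah Petrov's interest in Slate Foods Inc, giving 38% + 39% = 77%.
By sibling attribution (R3), Dana Petrov is treated as also owning Leah Petrov's interest in Stonebridge Trust, giving 58% + 22% = 80%.
Chain via Slate Foods Inc. → Pinebrook Mining NL (R1): 77% × 17% × 29% = 3.7961% of Redpoint Realty LP.
Chain via Stonebridge Trust → Halcyon Textiles S.p.A. (R1): 80% × 12% × 39% = 3.744% of Redpoint Realty LP.
Aggregating (R2): 3.7961% + 3.744% = 7.5401%.

7.5401%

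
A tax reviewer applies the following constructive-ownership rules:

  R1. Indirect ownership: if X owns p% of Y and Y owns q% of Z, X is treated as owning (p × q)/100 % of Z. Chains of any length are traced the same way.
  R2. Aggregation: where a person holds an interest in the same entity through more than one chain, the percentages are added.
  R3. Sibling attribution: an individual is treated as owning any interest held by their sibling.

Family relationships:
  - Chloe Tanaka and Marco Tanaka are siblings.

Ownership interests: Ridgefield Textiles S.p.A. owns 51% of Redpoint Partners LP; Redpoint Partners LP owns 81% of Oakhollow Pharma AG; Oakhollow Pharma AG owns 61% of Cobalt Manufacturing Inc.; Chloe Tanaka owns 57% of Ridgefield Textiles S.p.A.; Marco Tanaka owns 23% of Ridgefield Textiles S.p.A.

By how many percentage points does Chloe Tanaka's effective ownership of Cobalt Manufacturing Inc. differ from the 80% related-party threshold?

By sibling attribution (R3), Chloe Tanaka is treated as also owning Marco Tanaka's interest in Ridgefield Textiles S.p.A, giving 57% + 23% = 80%.
Chain via Ridgefield Textiles S.p.A. → Redpoint Partners LP → Oakhollow Pharma AG (R1): 80% × 51% × 81% × 61% = 20.15928% of Cobalt Manufacturing Inc.
20.15928% falls short of the 80% threshold by 59.84072 percentage points.

59.84072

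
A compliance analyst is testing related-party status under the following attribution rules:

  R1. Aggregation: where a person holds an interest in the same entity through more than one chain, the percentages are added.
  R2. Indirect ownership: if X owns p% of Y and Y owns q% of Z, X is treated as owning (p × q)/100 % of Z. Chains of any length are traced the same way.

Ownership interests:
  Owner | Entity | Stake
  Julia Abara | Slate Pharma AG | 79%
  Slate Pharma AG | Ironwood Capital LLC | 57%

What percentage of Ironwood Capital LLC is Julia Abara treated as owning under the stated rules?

45.03%

Chain via Slate Pharma AG (R2): 79% × 57% = 45.03% of Ironwood Capital LLC.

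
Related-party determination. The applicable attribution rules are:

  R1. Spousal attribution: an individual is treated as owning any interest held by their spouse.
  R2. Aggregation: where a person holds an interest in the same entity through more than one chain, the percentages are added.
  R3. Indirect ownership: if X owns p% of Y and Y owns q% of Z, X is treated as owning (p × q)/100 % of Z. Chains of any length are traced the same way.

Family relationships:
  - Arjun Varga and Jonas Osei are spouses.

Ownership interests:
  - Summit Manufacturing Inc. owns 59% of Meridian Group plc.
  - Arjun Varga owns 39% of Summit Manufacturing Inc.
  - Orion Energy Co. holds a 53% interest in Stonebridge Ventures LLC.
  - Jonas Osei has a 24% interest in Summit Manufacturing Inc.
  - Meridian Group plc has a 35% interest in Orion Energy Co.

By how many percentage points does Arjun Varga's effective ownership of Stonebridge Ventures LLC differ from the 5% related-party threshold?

1.895035

By spousal attribution (R1), Arjun Varga is treated as also owning Jonas Osei's interest in Summit Manufacturing Inc, giving 39% + 24% = 63%.
Chain via Summit Manufacturing Inc. → Meridian Group plc → Orion Energy Co. (R3): 63% × 59% × 35% × 53% = 6.895035% of Stonebridge Ventures LLC.
6.895035% exceeds the 5% threshold by 1.895035 percentage points.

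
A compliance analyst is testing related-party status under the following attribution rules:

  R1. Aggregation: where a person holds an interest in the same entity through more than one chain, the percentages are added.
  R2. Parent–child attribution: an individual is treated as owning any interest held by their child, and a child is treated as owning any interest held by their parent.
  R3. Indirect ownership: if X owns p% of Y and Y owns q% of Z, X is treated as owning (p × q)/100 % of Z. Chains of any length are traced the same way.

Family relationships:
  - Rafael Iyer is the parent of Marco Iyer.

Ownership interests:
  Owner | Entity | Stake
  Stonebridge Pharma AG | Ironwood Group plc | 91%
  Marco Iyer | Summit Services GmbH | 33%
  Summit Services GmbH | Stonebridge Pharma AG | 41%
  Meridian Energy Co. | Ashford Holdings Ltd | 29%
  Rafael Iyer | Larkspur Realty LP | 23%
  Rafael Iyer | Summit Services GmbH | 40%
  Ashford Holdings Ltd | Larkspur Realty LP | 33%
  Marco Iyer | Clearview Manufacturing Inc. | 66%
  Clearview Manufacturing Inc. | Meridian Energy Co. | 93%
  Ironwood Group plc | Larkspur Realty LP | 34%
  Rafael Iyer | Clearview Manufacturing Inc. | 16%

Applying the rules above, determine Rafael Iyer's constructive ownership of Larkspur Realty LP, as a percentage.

By parent–child attribution (R2), Rafael Iyer is treated as also owning Marco Iyer's interest in Clearview Manufacturing Inc, giving 16% + 66% = 82%.
By parent–child attribution (R2), Rafael Iyer is treated as also owning Marco Iyer's interest in Summit Services GmbH, giving 40% + 33% = 73%.
Chain via Clearview Manufacturing Inc. → Meridian Energy Co. → Ashford Holdings Ltd (R3): 82% × 93% × 29% × 33% = 7.298082% of Larkspur Realty LP.
Chain via Summit Services GmbH → Stonebridge Pharma AG → Ironwood Group plc (R3): 73% × 41% × 91% × 34% = 9.260342% of Larkspur Realty LP.
Direct interest in Larkspur Realty LP: 23%.
Aggregating (R1): 7.298082% + 9.260342% + 23% = 39.558424%.

39.558424%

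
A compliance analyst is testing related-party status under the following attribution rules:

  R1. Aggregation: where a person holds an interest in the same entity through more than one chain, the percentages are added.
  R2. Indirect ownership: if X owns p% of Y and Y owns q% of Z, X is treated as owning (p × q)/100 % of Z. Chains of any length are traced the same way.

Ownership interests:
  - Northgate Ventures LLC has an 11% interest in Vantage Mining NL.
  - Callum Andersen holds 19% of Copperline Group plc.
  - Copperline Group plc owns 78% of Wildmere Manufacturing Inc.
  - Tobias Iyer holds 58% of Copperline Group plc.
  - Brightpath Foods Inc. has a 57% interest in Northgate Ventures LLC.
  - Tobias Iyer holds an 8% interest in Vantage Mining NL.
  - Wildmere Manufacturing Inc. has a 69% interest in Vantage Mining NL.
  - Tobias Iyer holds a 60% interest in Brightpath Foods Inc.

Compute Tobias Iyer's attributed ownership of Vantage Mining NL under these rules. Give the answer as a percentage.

Chain via Brightpath Foods Inc. → Northgate Ventures LLC (R2): 60% × 57% × 11% = 3.762% of Vantage Mining NL.
Chain via Copperline Group plc → Wildmere Manufacturing Inc. (R2): 58% × 78% × 69% = 31.2156% of Vantage Mining NL.
Direct interest in Vantage Mining NL: 8%.
Aggregating (R1): 3.762% + 31.2156% + 8% = 42.9776%.

42.9776%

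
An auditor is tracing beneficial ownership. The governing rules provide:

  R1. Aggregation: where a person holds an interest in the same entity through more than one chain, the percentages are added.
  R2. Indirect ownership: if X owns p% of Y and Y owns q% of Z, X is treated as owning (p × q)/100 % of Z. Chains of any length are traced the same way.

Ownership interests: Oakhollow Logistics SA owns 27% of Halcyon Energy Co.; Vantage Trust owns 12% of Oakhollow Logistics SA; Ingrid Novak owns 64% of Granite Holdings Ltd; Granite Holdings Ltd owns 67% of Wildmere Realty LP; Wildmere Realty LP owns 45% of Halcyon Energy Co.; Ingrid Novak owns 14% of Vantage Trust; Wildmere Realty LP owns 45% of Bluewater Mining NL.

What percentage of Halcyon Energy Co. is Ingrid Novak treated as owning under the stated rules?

19.7496%

Chain via Granite Holdings Ltd → Wildmere Realty LP (R2): 64% × 67% × 45% = 19.296% of Halcyon Energy Co.
Chain via Vantage Trust → Oakhollow Logistics SA (R2): 14% × 12% × 27% = 0.4536% of Halcyon Energy Co.
Aggregating (R1): 19.296% + 0.4536% = 19.7496%.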